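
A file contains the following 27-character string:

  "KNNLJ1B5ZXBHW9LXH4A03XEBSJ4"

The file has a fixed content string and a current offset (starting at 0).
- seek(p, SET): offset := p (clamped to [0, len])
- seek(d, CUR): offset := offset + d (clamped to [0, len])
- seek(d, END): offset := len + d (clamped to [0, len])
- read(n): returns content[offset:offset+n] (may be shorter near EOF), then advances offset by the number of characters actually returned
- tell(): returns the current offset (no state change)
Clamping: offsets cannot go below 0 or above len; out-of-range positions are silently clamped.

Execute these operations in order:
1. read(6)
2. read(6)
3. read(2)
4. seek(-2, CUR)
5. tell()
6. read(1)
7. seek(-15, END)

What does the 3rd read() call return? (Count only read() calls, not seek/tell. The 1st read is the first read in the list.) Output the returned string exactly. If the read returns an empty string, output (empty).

After 1 (read(6)): returned 'KNNLJ1', offset=6
After 2 (read(6)): returned 'B5ZXBH', offset=12
After 3 (read(2)): returned 'W9', offset=14
After 4 (seek(-2, CUR)): offset=12
After 5 (tell()): offset=12
After 6 (read(1)): returned 'W', offset=13
After 7 (seek(-15, END)): offset=12

Answer: W9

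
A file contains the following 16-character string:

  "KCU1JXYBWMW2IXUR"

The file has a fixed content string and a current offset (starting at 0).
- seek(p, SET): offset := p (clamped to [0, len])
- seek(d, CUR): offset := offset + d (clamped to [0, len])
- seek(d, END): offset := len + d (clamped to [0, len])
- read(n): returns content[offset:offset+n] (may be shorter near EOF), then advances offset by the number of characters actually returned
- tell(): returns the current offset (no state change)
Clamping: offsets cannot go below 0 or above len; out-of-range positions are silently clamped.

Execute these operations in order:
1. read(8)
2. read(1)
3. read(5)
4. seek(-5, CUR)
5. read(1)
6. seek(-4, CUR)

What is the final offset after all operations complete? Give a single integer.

After 1 (read(8)): returned 'KCU1JXYB', offset=8
After 2 (read(1)): returned 'W', offset=9
After 3 (read(5)): returned 'MW2IX', offset=14
After 4 (seek(-5, CUR)): offset=9
After 5 (read(1)): returned 'M', offset=10
After 6 (seek(-4, CUR)): offset=6

Answer: 6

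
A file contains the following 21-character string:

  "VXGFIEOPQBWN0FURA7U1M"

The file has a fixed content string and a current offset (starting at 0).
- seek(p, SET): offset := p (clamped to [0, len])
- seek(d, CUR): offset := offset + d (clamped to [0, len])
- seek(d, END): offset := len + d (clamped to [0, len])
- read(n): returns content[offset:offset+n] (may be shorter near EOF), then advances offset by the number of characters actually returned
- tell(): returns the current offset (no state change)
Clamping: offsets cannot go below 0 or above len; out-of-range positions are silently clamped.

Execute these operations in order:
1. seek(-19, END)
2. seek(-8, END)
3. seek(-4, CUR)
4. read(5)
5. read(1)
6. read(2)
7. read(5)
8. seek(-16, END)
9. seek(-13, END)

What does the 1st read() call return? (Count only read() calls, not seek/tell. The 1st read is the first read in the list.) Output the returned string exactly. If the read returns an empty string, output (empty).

Answer: BWN0F

Derivation:
After 1 (seek(-19, END)): offset=2
After 2 (seek(-8, END)): offset=13
After 3 (seek(-4, CUR)): offset=9
After 4 (read(5)): returned 'BWN0F', offset=14
After 5 (read(1)): returned 'U', offset=15
After 6 (read(2)): returned 'RA', offset=17
After 7 (read(5)): returned '7U1M', offset=21
After 8 (seek(-16, END)): offset=5
After 9 (seek(-13, END)): offset=8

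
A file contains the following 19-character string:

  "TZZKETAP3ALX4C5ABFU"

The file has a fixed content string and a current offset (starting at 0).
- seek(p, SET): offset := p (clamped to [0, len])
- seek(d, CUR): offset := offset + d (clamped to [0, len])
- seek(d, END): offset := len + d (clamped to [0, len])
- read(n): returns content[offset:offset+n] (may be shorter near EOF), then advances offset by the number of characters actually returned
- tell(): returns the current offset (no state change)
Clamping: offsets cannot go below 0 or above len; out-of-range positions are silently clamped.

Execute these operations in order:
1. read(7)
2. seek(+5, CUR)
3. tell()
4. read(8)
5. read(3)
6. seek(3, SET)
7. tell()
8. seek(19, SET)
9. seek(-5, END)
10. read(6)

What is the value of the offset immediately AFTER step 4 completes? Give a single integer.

After 1 (read(7)): returned 'TZZKETA', offset=7
After 2 (seek(+5, CUR)): offset=12
After 3 (tell()): offset=12
After 4 (read(8)): returned '4C5ABFU', offset=19

Answer: 19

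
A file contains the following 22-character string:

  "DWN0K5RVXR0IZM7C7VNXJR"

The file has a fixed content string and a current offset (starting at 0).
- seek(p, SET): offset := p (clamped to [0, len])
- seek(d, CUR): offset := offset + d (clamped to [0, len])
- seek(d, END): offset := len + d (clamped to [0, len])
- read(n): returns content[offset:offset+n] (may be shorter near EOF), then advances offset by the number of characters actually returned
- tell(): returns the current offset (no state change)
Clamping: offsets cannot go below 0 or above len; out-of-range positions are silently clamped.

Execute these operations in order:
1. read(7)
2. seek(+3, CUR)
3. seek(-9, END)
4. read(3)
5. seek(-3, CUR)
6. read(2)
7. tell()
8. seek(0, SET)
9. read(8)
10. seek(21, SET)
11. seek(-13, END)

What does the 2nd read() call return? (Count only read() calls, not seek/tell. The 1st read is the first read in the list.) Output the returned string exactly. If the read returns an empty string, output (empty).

After 1 (read(7)): returned 'DWN0K5R', offset=7
After 2 (seek(+3, CUR)): offset=10
After 3 (seek(-9, END)): offset=13
After 4 (read(3)): returned 'M7C', offset=16
After 5 (seek(-3, CUR)): offset=13
After 6 (read(2)): returned 'M7', offset=15
After 7 (tell()): offset=15
After 8 (seek(0, SET)): offset=0
After 9 (read(8)): returned 'DWN0K5RV', offset=8
After 10 (seek(21, SET)): offset=21
After 11 (seek(-13, END)): offset=9

Answer: M7C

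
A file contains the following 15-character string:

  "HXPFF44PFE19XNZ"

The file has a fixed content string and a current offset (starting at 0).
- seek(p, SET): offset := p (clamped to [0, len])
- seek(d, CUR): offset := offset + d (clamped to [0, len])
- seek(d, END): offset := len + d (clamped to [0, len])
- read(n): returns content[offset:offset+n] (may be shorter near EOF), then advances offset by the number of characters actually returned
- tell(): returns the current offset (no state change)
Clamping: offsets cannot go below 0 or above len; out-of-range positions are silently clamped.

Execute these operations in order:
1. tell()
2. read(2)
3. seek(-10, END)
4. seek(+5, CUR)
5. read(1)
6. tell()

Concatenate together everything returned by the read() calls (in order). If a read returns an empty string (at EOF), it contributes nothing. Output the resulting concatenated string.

After 1 (tell()): offset=0
After 2 (read(2)): returned 'HX', offset=2
After 3 (seek(-10, END)): offset=5
After 4 (seek(+5, CUR)): offset=10
After 5 (read(1)): returned '1', offset=11
After 6 (tell()): offset=11

Answer: HX1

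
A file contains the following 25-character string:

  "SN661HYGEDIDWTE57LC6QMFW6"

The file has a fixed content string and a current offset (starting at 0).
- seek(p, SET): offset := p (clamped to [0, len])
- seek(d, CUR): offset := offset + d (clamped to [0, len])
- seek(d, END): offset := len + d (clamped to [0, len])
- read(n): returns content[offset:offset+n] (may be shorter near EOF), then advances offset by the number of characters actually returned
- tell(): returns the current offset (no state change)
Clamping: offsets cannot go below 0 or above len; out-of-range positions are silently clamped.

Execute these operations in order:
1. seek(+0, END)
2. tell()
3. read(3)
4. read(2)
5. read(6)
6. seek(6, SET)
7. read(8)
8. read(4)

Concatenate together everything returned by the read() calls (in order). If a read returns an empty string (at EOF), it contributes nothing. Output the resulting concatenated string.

Answer: YGEDIDWTE57L

Derivation:
After 1 (seek(+0, END)): offset=25
After 2 (tell()): offset=25
After 3 (read(3)): returned '', offset=25
After 4 (read(2)): returned '', offset=25
After 5 (read(6)): returned '', offset=25
After 6 (seek(6, SET)): offset=6
After 7 (read(8)): returned 'YGEDIDWT', offset=14
After 8 (read(4)): returned 'E57L', offset=18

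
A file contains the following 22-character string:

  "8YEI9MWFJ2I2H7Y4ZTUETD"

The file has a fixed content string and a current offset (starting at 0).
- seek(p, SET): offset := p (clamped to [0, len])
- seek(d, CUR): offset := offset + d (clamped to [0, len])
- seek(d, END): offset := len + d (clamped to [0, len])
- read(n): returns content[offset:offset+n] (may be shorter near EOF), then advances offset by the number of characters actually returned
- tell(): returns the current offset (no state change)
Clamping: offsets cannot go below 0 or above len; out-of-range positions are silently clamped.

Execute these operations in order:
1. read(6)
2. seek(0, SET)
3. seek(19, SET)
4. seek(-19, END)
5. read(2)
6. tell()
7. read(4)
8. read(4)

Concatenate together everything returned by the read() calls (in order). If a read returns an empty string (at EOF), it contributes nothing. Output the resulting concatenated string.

Answer: 8YEI9MI9MWFJ2I2H

Derivation:
After 1 (read(6)): returned '8YEI9M', offset=6
After 2 (seek(0, SET)): offset=0
After 3 (seek(19, SET)): offset=19
After 4 (seek(-19, END)): offset=3
After 5 (read(2)): returned 'I9', offset=5
After 6 (tell()): offset=5
After 7 (read(4)): returned 'MWFJ', offset=9
After 8 (read(4)): returned '2I2H', offset=13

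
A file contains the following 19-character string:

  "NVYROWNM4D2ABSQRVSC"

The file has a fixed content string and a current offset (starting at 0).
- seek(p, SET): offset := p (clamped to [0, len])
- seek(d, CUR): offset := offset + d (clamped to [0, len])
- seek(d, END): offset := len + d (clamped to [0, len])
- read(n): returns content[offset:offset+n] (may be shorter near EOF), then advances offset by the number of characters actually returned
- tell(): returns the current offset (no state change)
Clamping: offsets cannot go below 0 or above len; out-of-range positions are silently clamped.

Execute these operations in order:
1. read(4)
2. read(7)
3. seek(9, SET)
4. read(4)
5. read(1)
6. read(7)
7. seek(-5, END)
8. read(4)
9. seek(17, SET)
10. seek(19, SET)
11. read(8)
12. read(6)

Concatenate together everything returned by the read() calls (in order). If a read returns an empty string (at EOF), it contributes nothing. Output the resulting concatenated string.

After 1 (read(4)): returned 'NVYR', offset=4
After 2 (read(7)): returned 'OWNM4D2', offset=11
After 3 (seek(9, SET)): offset=9
After 4 (read(4)): returned 'D2AB', offset=13
After 5 (read(1)): returned 'S', offset=14
After 6 (read(7)): returned 'QRVSC', offset=19
After 7 (seek(-5, END)): offset=14
After 8 (read(4)): returned 'QRVS', offset=18
After 9 (seek(17, SET)): offset=17
After 10 (seek(19, SET)): offset=19
After 11 (read(8)): returned '', offset=19
After 12 (read(6)): returned '', offset=19

Answer: NVYROWNM4D2D2ABSQRVSCQRVS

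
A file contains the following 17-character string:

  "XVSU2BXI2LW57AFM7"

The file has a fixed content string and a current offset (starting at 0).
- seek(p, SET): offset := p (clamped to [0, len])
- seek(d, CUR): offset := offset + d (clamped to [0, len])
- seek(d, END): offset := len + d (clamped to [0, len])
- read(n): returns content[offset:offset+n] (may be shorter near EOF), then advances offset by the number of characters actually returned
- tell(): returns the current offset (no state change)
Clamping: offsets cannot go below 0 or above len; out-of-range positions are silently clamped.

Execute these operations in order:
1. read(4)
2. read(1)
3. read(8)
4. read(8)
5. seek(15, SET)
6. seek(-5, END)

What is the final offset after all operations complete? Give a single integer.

After 1 (read(4)): returned 'XVSU', offset=4
After 2 (read(1)): returned '2', offset=5
After 3 (read(8)): returned 'BXI2LW57', offset=13
After 4 (read(8)): returned 'AFM7', offset=17
After 5 (seek(15, SET)): offset=15
After 6 (seek(-5, END)): offset=12

Answer: 12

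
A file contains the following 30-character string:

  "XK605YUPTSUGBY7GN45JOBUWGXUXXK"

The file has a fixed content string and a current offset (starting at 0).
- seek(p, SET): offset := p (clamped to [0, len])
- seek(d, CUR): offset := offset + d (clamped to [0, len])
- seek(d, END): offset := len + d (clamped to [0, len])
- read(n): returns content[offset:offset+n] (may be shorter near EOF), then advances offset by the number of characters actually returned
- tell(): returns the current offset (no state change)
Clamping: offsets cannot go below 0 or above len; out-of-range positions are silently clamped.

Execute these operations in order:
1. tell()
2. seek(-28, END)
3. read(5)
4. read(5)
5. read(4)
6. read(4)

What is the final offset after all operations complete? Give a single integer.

Answer: 20

Derivation:
After 1 (tell()): offset=0
After 2 (seek(-28, END)): offset=2
After 3 (read(5)): returned '605YU', offset=7
After 4 (read(5)): returned 'PTSUG', offset=12
After 5 (read(4)): returned 'BY7G', offset=16
After 6 (read(4)): returned 'N45J', offset=20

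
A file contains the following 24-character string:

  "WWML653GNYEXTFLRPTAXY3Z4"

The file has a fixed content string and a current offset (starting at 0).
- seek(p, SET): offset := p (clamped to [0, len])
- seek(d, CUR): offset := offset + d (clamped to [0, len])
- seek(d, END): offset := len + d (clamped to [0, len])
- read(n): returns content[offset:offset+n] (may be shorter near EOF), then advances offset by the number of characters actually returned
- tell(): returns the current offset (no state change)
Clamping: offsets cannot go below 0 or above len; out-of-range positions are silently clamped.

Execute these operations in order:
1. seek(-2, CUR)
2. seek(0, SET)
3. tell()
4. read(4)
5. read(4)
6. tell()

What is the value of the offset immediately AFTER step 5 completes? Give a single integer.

Answer: 8

Derivation:
After 1 (seek(-2, CUR)): offset=0
After 2 (seek(0, SET)): offset=0
After 3 (tell()): offset=0
After 4 (read(4)): returned 'WWML', offset=4
After 5 (read(4)): returned '653G', offset=8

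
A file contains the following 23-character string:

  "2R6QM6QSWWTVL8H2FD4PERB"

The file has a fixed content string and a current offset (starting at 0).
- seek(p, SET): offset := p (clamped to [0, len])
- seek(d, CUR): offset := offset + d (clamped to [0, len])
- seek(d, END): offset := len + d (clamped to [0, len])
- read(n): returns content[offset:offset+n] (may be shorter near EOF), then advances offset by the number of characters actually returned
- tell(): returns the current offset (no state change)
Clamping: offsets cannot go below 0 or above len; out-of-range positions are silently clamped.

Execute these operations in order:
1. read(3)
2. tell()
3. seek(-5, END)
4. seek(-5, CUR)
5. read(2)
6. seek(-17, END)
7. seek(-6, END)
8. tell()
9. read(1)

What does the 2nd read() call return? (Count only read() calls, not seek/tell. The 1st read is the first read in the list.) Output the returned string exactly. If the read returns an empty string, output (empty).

After 1 (read(3)): returned '2R6', offset=3
After 2 (tell()): offset=3
After 3 (seek(-5, END)): offset=18
After 4 (seek(-5, CUR)): offset=13
After 5 (read(2)): returned '8H', offset=15
After 6 (seek(-17, END)): offset=6
After 7 (seek(-6, END)): offset=17
After 8 (tell()): offset=17
After 9 (read(1)): returned 'D', offset=18

Answer: 8H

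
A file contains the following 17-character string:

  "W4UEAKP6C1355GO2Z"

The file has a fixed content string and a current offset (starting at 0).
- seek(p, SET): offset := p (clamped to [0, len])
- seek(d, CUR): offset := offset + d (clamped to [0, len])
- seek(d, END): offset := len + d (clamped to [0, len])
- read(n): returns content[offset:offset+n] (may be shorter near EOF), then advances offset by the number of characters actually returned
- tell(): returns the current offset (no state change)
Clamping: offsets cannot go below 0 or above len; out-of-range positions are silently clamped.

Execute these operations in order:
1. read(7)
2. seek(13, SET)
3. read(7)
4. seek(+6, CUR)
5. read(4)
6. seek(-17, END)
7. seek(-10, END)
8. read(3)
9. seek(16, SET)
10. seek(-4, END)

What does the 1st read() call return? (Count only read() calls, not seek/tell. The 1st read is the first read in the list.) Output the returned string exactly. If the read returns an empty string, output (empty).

Answer: W4UEAKP

Derivation:
After 1 (read(7)): returned 'W4UEAKP', offset=7
After 2 (seek(13, SET)): offset=13
After 3 (read(7)): returned 'GO2Z', offset=17
After 4 (seek(+6, CUR)): offset=17
After 5 (read(4)): returned '', offset=17
After 6 (seek(-17, END)): offset=0
After 7 (seek(-10, END)): offset=7
After 8 (read(3)): returned '6C1', offset=10
After 9 (seek(16, SET)): offset=16
After 10 (seek(-4, END)): offset=13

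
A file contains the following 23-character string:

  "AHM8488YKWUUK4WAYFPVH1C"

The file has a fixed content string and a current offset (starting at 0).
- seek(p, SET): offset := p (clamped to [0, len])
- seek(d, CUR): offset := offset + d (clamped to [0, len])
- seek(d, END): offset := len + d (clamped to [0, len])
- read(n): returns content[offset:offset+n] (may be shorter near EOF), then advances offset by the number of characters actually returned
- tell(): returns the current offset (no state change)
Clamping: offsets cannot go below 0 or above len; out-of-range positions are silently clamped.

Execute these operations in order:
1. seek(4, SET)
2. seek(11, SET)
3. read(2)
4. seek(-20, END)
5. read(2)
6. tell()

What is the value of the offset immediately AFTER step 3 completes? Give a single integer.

Answer: 13

Derivation:
After 1 (seek(4, SET)): offset=4
After 2 (seek(11, SET)): offset=11
After 3 (read(2)): returned 'UK', offset=13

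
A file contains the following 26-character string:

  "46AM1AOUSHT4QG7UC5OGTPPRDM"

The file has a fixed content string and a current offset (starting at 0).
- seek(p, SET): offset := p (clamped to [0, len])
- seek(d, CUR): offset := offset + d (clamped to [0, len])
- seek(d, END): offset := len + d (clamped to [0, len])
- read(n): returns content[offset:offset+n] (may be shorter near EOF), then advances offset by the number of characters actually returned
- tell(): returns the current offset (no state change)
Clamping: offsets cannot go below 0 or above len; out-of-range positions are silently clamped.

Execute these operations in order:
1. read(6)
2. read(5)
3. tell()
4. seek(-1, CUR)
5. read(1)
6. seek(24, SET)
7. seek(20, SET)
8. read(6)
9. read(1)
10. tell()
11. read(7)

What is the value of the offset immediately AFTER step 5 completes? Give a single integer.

After 1 (read(6)): returned '46AM1A', offset=6
After 2 (read(5)): returned 'OUSHT', offset=11
After 3 (tell()): offset=11
After 4 (seek(-1, CUR)): offset=10
After 5 (read(1)): returned 'T', offset=11

Answer: 11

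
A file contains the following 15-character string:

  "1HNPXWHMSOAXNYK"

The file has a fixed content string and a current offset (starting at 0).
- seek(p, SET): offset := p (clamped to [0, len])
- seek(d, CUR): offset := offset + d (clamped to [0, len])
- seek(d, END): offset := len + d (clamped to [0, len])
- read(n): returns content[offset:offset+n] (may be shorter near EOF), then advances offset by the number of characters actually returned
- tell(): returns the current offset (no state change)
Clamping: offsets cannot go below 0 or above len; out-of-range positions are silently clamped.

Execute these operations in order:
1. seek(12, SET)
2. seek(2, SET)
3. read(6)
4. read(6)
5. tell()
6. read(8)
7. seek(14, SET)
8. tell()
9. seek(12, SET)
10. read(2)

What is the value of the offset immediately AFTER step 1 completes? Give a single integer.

Answer: 12

Derivation:
After 1 (seek(12, SET)): offset=12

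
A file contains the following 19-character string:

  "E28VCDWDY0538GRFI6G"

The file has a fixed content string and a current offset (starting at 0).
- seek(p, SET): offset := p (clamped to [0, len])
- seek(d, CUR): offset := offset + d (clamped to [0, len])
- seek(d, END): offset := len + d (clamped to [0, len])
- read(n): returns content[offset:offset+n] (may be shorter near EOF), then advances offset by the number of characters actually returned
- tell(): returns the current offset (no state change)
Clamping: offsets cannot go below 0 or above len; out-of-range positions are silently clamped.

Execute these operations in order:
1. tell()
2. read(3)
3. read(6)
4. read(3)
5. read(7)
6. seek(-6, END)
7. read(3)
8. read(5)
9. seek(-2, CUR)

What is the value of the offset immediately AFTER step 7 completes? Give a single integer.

Answer: 16

Derivation:
After 1 (tell()): offset=0
After 2 (read(3)): returned 'E28', offset=3
After 3 (read(6)): returned 'VCDWDY', offset=9
After 4 (read(3)): returned '053', offset=12
After 5 (read(7)): returned '8GRFI6G', offset=19
After 6 (seek(-6, END)): offset=13
After 7 (read(3)): returned 'GRF', offset=16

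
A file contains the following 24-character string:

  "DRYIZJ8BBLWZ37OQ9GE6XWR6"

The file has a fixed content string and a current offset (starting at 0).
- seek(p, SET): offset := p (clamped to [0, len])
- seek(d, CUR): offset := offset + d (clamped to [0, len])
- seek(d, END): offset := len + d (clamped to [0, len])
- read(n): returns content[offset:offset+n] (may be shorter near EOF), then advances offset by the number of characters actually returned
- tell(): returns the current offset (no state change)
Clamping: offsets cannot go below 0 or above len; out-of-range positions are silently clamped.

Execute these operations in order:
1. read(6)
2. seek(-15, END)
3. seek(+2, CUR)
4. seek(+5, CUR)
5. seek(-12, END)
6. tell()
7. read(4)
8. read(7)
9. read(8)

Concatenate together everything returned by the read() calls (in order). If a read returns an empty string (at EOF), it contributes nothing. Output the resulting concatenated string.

After 1 (read(6)): returned 'DRYIZJ', offset=6
After 2 (seek(-15, END)): offset=9
After 3 (seek(+2, CUR)): offset=11
After 4 (seek(+5, CUR)): offset=16
After 5 (seek(-12, END)): offset=12
After 6 (tell()): offset=12
After 7 (read(4)): returned '37OQ', offset=16
After 8 (read(7)): returned '9GE6XWR', offset=23
After 9 (read(8)): returned '6', offset=24

Answer: DRYIZJ37OQ9GE6XWR6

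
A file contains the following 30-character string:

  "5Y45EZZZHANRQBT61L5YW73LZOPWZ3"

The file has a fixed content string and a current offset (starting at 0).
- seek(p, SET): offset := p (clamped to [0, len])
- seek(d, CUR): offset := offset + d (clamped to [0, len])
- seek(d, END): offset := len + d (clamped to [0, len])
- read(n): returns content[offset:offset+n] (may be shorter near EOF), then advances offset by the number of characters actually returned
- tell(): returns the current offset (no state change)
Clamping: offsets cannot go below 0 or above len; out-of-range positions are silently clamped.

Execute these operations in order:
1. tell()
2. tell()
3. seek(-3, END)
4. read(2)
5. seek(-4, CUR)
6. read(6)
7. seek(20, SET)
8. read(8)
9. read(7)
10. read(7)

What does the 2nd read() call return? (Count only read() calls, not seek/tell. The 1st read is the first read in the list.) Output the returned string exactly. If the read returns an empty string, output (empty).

After 1 (tell()): offset=0
After 2 (tell()): offset=0
After 3 (seek(-3, END)): offset=27
After 4 (read(2)): returned 'WZ', offset=29
After 5 (seek(-4, CUR)): offset=25
After 6 (read(6)): returned 'OPWZ3', offset=30
After 7 (seek(20, SET)): offset=20
After 8 (read(8)): returned 'W73LZOPW', offset=28
After 9 (read(7)): returned 'Z3', offset=30
After 10 (read(7)): returned '', offset=30

Answer: OPWZ3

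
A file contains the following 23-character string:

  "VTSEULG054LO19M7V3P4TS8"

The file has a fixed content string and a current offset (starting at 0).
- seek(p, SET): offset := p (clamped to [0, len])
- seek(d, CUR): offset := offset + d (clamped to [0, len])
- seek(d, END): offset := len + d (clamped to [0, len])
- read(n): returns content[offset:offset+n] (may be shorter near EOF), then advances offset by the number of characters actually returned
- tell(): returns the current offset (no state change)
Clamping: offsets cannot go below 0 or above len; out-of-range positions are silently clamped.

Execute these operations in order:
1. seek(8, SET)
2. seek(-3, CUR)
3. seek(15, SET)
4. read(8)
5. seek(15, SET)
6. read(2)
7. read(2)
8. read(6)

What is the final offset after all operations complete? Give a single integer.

After 1 (seek(8, SET)): offset=8
After 2 (seek(-3, CUR)): offset=5
After 3 (seek(15, SET)): offset=15
After 4 (read(8)): returned '7V3P4TS8', offset=23
After 5 (seek(15, SET)): offset=15
After 6 (read(2)): returned '7V', offset=17
After 7 (read(2)): returned '3P', offset=19
After 8 (read(6)): returned '4TS8', offset=23

Answer: 23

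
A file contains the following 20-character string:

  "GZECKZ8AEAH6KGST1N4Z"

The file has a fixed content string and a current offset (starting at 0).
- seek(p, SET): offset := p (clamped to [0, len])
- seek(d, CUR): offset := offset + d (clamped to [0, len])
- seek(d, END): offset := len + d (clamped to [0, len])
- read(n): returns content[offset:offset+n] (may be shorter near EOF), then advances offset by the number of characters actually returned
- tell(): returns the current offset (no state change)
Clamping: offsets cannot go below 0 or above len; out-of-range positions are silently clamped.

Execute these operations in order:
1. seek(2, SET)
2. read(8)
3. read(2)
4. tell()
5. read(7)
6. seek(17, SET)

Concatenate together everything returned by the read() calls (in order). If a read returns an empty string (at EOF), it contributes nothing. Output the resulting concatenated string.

Answer: ECKZ8AEAH6KGST1N4

Derivation:
After 1 (seek(2, SET)): offset=2
After 2 (read(8)): returned 'ECKZ8AEA', offset=10
After 3 (read(2)): returned 'H6', offset=12
After 4 (tell()): offset=12
After 5 (read(7)): returned 'KGST1N4', offset=19
After 6 (seek(17, SET)): offset=17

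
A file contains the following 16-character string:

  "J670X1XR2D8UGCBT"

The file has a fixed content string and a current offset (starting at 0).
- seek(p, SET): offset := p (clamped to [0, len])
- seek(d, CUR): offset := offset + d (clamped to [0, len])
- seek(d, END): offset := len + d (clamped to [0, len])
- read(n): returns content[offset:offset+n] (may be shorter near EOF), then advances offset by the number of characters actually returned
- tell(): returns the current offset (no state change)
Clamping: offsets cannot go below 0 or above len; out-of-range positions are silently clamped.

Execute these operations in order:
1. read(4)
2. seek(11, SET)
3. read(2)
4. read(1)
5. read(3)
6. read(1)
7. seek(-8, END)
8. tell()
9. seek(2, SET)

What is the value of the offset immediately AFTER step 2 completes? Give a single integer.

Answer: 11

Derivation:
After 1 (read(4)): returned 'J670', offset=4
After 2 (seek(11, SET)): offset=11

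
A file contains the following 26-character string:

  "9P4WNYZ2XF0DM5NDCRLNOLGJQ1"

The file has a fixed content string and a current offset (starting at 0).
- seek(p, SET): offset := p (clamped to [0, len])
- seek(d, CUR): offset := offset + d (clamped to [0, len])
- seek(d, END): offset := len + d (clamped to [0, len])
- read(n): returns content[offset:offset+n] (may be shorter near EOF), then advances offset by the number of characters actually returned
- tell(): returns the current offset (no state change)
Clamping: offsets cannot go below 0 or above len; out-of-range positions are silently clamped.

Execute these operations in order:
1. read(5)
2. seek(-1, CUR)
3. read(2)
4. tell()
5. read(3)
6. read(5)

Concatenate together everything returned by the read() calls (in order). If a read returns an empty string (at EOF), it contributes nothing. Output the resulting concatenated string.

After 1 (read(5)): returned '9P4WN', offset=5
After 2 (seek(-1, CUR)): offset=4
After 3 (read(2)): returned 'NY', offset=6
After 4 (tell()): offset=6
After 5 (read(3)): returned 'Z2X', offset=9
After 6 (read(5)): returned 'F0DM5', offset=14

Answer: 9P4WNNYZ2XF0DM5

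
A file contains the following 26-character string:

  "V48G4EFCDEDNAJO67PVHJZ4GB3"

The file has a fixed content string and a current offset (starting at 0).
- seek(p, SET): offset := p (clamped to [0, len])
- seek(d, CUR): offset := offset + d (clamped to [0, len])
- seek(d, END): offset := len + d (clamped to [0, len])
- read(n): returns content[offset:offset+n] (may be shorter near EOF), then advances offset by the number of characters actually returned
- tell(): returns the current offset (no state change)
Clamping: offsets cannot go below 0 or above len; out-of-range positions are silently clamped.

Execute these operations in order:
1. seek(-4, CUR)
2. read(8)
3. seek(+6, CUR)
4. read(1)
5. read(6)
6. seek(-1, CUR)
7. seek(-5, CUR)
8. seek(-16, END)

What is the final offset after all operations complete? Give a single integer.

After 1 (seek(-4, CUR)): offset=0
After 2 (read(8)): returned 'V48G4EFC', offset=8
After 3 (seek(+6, CUR)): offset=14
After 4 (read(1)): returned 'O', offset=15
After 5 (read(6)): returned '67PVHJ', offset=21
After 6 (seek(-1, CUR)): offset=20
After 7 (seek(-5, CUR)): offset=15
After 8 (seek(-16, END)): offset=10

Answer: 10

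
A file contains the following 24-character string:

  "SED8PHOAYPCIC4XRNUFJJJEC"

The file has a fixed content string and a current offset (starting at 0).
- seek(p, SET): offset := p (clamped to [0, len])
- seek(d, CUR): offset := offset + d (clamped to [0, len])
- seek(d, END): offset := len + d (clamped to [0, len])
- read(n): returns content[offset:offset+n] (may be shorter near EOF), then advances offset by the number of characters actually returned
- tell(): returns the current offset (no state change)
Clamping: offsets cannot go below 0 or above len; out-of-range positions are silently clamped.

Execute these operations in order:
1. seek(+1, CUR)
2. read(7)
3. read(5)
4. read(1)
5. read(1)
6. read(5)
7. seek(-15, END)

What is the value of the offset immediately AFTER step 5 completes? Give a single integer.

Answer: 15

Derivation:
After 1 (seek(+1, CUR)): offset=1
After 2 (read(7)): returned 'ED8PHOA', offset=8
After 3 (read(5)): returned 'YPCIC', offset=13
After 4 (read(1)): returned '4', offset=14
After 5 (read(1)): returned 'X', offset=15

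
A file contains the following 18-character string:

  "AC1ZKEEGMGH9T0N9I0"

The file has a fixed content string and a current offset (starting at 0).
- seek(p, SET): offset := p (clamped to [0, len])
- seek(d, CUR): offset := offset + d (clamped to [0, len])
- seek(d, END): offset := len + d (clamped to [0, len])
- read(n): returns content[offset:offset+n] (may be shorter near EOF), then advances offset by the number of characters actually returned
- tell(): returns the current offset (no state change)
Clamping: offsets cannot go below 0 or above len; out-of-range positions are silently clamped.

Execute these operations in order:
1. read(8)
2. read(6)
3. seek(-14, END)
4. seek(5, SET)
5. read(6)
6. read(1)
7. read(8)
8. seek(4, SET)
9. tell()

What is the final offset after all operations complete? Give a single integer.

Answer: 4

Derivation:
After 1 (read(8)): returned 'AC1ZKEEG', offset=8
After 2 (read(6)): returned 'MGH9T0', offset=14
After 3 (seek(-14, END)): offset=4
After 4 (seek(5, SET)): offset=5
After 5 (read(6)): returned 'EEGMGH', offset=11
After 6 (read(1)): returned '9', offset=12
After 7 (read(8)): returned 'T0N9I0', offset=18
After 8 (seek(4, SET)): offset=4
After 9 (tell()): offset=4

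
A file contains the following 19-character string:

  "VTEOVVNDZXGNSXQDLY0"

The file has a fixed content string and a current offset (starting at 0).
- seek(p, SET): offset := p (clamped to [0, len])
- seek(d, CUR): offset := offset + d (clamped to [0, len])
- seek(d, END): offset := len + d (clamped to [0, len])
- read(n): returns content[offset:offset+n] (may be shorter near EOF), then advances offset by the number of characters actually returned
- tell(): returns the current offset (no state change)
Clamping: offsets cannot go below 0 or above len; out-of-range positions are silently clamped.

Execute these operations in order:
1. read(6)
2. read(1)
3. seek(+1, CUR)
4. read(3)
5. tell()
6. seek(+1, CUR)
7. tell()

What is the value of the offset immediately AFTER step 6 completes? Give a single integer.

Answer: 12

Derivation:
After 1 (read(6)): returned 'VTEOVV', offset=6
After 2 (read(1)): returned 'N', offset=7
After 3 (seek(+1, CUR)): offset=8
After 4 (read(3)): returned 'ZXG', offset=11
After 5 (tell()): offset=11
After 6 (seek(+1, CUR)): offset=12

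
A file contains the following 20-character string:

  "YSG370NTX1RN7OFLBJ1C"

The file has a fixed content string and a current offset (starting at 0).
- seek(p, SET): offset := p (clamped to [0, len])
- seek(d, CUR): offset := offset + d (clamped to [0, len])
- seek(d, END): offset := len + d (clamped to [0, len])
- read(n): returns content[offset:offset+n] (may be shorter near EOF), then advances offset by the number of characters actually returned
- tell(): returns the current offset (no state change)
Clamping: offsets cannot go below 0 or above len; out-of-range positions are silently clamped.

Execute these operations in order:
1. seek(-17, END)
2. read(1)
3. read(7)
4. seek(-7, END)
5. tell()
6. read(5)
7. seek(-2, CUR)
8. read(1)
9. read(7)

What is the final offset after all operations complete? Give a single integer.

After 1 (seek(-17, END)): offset=3
After 2 (read(1)): returned '3', offset=4
After 3 (read(7)): returned '70NTX1R', offset=11
After 4 (seek(-7, END)): offset=13
After 5 (tell()): offset=13
After 6 (read(5)): returned 'OFLBJ', offset=18
After 7 (seek(-2, CUR)): offset=16
After 8 (read(1)): returned 'B', offset=17
After 9 (read(7)): returned 'J1C', offset=20

Answer: 20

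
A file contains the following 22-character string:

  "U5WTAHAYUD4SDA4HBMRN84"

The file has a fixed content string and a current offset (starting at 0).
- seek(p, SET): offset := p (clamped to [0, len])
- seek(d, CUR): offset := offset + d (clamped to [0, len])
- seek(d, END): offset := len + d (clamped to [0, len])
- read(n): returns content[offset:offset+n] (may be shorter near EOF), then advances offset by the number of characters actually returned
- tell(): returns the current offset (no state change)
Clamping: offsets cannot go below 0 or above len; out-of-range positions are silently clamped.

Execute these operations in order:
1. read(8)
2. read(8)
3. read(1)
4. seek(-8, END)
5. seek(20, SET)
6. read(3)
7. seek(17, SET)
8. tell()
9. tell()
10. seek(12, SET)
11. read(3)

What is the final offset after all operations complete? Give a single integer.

Answer: 15

Derivation:
After 1 (read(8)): returned 'U5WTAHAY', offset=8
After 2 (read(8)): returned 'UD4SDA4H', offset=16
After 3 (read(1)): returned 'B', offset=17
After 4 (seek(-8, END)): offset=14
After 5 (seek(20, SET)): offset=20
After 6 (read(3)): returned '84', offset=22
After 7 (seek(17, SET)): offset=17
After 8 (tell()): offset=17
After 9 (tell()): offset=17
After 10 (seek(12, SET)): offset=12
After 11 (read(3)): returned 'DA4', offset=15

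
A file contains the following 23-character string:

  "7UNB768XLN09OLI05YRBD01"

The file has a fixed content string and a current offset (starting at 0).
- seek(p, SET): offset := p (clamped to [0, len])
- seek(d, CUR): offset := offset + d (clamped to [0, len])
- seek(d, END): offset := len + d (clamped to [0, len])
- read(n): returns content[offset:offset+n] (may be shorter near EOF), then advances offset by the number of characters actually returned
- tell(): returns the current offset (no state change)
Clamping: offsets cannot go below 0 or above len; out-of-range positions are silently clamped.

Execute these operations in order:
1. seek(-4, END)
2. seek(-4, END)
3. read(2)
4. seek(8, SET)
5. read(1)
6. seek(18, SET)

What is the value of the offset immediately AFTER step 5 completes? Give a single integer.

Answer: 9

Derivation:
After 1 (seek(-4, END)): offset=19
After 2 (seek(-4, END)): offset=19
After 3 (read(2)): returned 'BD', offset=21
After 4 (seek(8, SET)): offset=8
After 5 (read(1)): returned 'L', offset=9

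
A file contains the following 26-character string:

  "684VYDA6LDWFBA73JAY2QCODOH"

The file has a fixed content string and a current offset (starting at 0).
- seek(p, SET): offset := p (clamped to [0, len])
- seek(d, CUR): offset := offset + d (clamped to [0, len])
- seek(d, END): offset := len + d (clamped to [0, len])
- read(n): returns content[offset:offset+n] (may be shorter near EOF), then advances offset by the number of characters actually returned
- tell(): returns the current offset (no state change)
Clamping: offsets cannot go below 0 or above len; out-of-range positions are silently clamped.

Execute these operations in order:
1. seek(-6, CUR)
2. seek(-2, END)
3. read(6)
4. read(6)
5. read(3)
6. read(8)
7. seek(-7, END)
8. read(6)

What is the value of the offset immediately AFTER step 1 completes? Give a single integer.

Answer: 0

Derivation:
After 1 (seek(-6, CUR)): offset=0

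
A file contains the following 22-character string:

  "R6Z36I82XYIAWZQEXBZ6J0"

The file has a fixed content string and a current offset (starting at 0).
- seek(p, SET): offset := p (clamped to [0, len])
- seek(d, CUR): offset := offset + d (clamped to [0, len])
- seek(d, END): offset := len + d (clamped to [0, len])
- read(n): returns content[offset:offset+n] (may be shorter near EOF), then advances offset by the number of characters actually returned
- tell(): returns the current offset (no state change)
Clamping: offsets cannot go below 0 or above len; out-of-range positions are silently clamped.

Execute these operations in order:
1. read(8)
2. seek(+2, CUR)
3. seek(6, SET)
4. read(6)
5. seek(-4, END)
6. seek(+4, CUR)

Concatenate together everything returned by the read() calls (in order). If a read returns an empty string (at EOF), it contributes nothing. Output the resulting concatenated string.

Answer: R6Z36I8282XYIA

Derivation:
After 1 (read(8)): returned 'R6Z36I82', offset=8
After 2 (seek(+2, CUR)): offset=10
After 3 (seek(6, SET)): offset=6
After 4 (read(6)): returned '82XYIA', offset=12
After 5 (seek(-4, END)): offset=18
After 6 (seek(+4, CUR)): offset=22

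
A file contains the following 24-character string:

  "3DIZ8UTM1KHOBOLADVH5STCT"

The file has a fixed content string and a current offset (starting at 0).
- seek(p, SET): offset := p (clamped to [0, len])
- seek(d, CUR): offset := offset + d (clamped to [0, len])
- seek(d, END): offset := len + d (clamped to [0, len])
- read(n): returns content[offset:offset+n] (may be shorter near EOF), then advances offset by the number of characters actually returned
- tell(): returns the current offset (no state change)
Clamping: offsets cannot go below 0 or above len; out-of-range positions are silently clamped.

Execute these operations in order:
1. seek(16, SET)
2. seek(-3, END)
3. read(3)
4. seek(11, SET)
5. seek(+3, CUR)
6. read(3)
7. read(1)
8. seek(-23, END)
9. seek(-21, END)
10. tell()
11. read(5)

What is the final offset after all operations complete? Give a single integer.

After 1 (seek(16, SET)): offset=16
After 2 (seek(-3, END)): offset=21
After 3 (read(3)): returned 'TCT', offset=24
After 4 (seek(11, SET)): offset=11
After 5 (seek(+3, CUR)): offset=14
After 6 (read(3)): returned 'LAD', offset=17
After 7 (read(1)): returned 'V', offset=18
After 8 (seek(-23, END)): offset=1
After 9 (seek(-21, END)): offset=3
After 10 (tell()): offset=3
After 11 (read(5)): returned 'Z8UTM', offset=8

Answer: 8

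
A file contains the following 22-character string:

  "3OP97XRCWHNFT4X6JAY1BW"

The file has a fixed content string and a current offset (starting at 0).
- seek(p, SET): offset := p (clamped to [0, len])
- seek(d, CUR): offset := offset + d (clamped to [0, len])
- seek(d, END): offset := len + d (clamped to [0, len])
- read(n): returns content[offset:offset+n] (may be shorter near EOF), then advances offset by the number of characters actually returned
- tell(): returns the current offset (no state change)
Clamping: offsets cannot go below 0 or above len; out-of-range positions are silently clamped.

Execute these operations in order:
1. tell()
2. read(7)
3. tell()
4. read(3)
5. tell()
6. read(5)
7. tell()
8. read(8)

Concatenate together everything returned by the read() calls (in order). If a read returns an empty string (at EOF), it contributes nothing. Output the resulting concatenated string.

After 1 (tell()): offset=0
After 2 (read(7)): returned '3OP97XR', offset=7
After 3 (tell()): offset=7
After 4 (read(3)): returned 'CWH', offset=10
After 5 (tell()): offset=10
After 6 (read(5)): returned 'NFT4X', offset=15
After 7 (tell()): offset=15
After 8 (read(8)): returned '6JAY1BW', offset=22

Answer: 3OP97XRCWHNFT4X6JAY1BW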